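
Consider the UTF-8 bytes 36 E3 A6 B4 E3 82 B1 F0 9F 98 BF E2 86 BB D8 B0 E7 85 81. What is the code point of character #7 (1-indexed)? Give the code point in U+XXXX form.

U+7141

Offset 0: leading byte 0x36 = 00110110 → 1-byte char #1 = 36.
Offset 1: leading byte 0xE3 = 11100011 → 3-byte char #2 = E3 A6 B4.
Offset 4: leading byte 0xE3 = 11100011 → 3-byte char #3 = E3 82 B1.
Offset 7: leading byte 0xF0 = 11110000 → 4-byte char #4 = F0 9F 98 BF.
Offset 11: leading byte 0xE2 = 11100010 → 3-byte char #5 = E2 86 BB.
Offset 14: leading byte 0xD8 = 11011000 → 2-byte char #6 = D8 B0.
Offset 16: leading byte 0xE7 = 11100111 → 3-byte char #7 = E7 85 81.
Leading byte 0xE7 = 11100111 matches 1110xxxx → 3-byte sequence.
Byte 1: 0xE7 = 11100111, payload 0111 (4 bits).
Byte 2: 0x85 = 10000101 (10xxxxxx ✓), payload 000101.
Byte 3: 0x81 = 10000001 (10xxxxxx ✓), payload 000001.
Concatenate: 0111000101000001 = 0x7141 (16 bits → U+7141).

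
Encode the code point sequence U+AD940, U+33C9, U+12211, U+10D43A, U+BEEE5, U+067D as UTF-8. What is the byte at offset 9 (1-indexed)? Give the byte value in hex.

0x92

1-indexed offset 9 is 0-indexed offset 8.
U+AD940 → 4-byte form F2 AD A5 80 at offsets 0–3.
U+33C9 → 3-byte form E3 8F 89 at offsets 4–6.
U+12211 → 4-byte form F0 92 88 91 at offsets 7–10.
Offset 8 falls in char 3's range; it's byte 2 of F0 92 88 91 = 0x92.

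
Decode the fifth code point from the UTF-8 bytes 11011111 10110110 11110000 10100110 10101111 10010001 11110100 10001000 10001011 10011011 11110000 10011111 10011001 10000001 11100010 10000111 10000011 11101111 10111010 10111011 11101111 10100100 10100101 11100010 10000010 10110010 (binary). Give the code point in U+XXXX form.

Offset 0: leading byte 0xDF = 11011111 → 2-byte char #1 = DF B6.
Offset 2: leading byte 0xF0 = 11110000 → 4-byte char #2 = F0 A6 AF 91.
Offset 6: leading byte 0xF4 = 11110100 → 4-byte char #3 = F4 88 8B 9B.
Offset 10: leading byte 0xF0 = 11110000 → 4-byte char #4 = F0 9F 99 81.
Offset 14: leading byte 0xE2 = 11100010 → 3-byte char #5 = E2 87 83.
Leading byte 0xE2 = 11100010 matches 1110xxxx → 3-byte sequence.
Byte 1: 0xE2 = 11100010, payload 0010 (4 bits).
Byte 2: 0x87 = 10000111 (10xxxxxx ✓), payload 000111.
Byte 3: 0x83 = 10000011 (10xxxxxx ✓), payload 000011.
Concatenate: 0010000111000011 = 0x21C3 (16 bits → U+21C3).

U+21C3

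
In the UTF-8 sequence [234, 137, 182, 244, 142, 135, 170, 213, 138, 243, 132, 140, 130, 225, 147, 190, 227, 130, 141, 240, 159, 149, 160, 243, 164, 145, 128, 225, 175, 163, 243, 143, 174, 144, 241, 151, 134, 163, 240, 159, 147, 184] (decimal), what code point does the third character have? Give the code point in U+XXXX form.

U+054A

Offset 0: leading byte 0xEA = 11101010 → 3-byte char #1 = EA 89 B6.
Offset 3: leading byte 0xF4 = 11110100 → 4-byte char #2 = F4 8E 87 AA.
Offset 7: leading byte 0xD5 = 11010101 → 2-byte char #3 = D5 8A.
Leading byte 0xD5 = 11010101 matches 110xxxxx → 2-byte sequence.
Byte 1: 0xD5 = 11010101, payload 10101 (5 bits).
Byte 2: 0x8A = 10001010 (10xxxxxx ✓), payload 001010.
Concatenate: 10101001010 = 0x54A (11 bits → U+054A).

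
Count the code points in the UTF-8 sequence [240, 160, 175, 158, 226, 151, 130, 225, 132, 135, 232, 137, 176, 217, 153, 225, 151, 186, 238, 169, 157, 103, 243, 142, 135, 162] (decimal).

9

Byte at offset 0: 0xF0 = 11110000 → 4-byte char (#1). Advance 4.
Byte at offset 4: 0xE2 = 11100010 → 3-byte char (#2). Advance 3.
Byte at offset 7: 0xE1 = 11100001 → 3-byte char (#3). Advance 3.
Byte at offset 10: 0xE8 = 11101000 → 3-byte char (#4). Advance 3.
Byte at offset 13: 0xD9 = 11011001 → 2-byte char (#5). Advance 2.
Byte at offset 15: 0xE1 = 11100001 → 3-byte char (#6). Advance 3.
Byte at offset 18: 0xEE = 11101110 → 3-byte char (#7). Advance 3.
Byte at offset 21: 0x67 = 01100111 → 1-byte char (#8). Advance 1.
Byte at offset 22: 0xF3 = 11110011 → 4-byte char (#9). Advance 4.
Reached end at offset 26 after 9 code points.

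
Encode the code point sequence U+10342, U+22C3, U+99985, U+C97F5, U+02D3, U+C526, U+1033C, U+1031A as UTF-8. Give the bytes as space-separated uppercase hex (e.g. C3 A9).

U+10342: 4-byte form → F0 90 8D 82.
U+22C3: 3-byte form → E2 8B 83.
U+99985: 4-byte form → F2 99 A6 85.
U+C97F5: 4-byte form → F3 89 9F B5.
U+02D3: 2-byte form → CB 93.
U+C526: 3-byte form → EC 94 A6.
U+1033C: 4-byte form → F0 90 8C BC.
U+1031A: 4-byte form → F0 90 8C 9A.
Concatenated (28 bytes): F0 90 8D 82 E2 8B 83 F2 99 A6 85 F3 89 9F B5 CB 93 EC 94 A6 F0 90 8C BC F0 90 8C 9A.

F0 90 8D 82 E2 8B 83 F2 99 A6 85 F3 89 9F B5 CB 93 EC 94 A6 F0 90 8C BC F0 90 8C 9A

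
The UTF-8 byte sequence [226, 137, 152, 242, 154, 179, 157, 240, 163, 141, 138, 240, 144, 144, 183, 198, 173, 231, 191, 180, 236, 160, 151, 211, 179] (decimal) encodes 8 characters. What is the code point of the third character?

Offset 0: leading byte 0xE2 = 11100010 → 3-byte char #1 = E2 89 98.
Offset 3: leading byte 0xF2 = 11110010 → 4-byte char #2 = F2 9A B3 9D.
Offset 7: leading byte 0xF0 = 11110000 → 4-byte char #3 = F0 A3 8D 8A.
Leading byte 0xF0 = 11110000 matches 11110xxx → 4-byte sequence.
Byte 1: 0xF0 = 11110000, payload 000 (3 bits).
Byte 2: 0xA3 = 10100011 (10xxxxxx ✓), payload 100011.
Byte 3: 0x8D = 10001101 (10xxxxxx ✓), payload 001101.
Byte 4: 0x8A = 10001010 (10xxxxxx ✓), payload 001010.
Concatenate: 000100011001101001010 = 0x2334A (21 bits → U+2334A).

U+2334A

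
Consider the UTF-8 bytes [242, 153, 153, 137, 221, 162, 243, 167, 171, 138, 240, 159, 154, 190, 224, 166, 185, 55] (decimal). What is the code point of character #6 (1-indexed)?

Offset 0: leading byte 0xF2 = 11110010 → 4-byte char #1 = F2 99 99 89.
Offset 4: leading byte 0xDD = 11011101 → 2-byte char #2 = DD A2.
Offset 6: leading byte 0xF3 = 11110011 → 4-byte char #3 = F3 A7 AB 8A.
Offset 10: leading byte 0xF0 = 11110000 → 4-byte char #4 = F0 9F 9A BE.
Offset 14: leading byte 0xE0 = 11100000 → 3-byte char #5 = E0 A6 B9.
Offset 17: leading byte 0x37 = 00110111 → 1-byte char #6 = 37.
Leading byte 0x37 = 00110111 matches 0xxxxxxx → 1-byte sequence.
Byte 1: 0x37 = 00110111, payload 0110111 (7 bits).
Concatenate: 0110111 = 0x37 (7 bits → U+0037).

U+0037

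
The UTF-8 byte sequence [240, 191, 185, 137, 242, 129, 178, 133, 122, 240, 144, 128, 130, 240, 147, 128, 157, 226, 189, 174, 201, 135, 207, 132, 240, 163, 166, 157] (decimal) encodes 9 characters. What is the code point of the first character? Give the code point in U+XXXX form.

Offset 0: leading byte 0xF0 = 11110000 → 4-byte char #1 = F0 BF B9 89.
Leading byte 0xF0 = 11110000 matches 11110xxx → 4-byte sequence.
Byte 1: 0xF0 = 11110000, payload 000 (3 bits).
Byte 2: 0xBF = 10111111 (10xxxxxx ✓), payload 111111.
Byte 3: 0xB9 = 10111001 (10xxxxxx ✓), payload 111001.
Byte 4: 0x89 = 10001001 (10xxxxxx ✓), payload 001001.
Concatenate: 000111111111001001001 = 0x3FE49 (21 bits → U+3FE49).

U+3FE49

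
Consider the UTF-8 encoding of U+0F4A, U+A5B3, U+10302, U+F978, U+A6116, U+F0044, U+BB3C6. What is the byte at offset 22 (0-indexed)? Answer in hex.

0xBB

U+0F4A → 3-byte form E0 BD 8A at offsets 0–2.
U+A5B3 → 3-byte form EA 96 B3 at offsets 3–5.
U+10302 → 4-byte form F0 90 8C 82 at offsets 6–9.
U+F978 → 3-byte form EF A5 B8 at offsets 10–12.
U+A6116 → 4-byte form F2 A6 84 96 at offsets 13–16.
U+F0044 → 4-byte form F3 B0 81 84 at offsets 17–20.
U+BB3C6 → 4-byte form F2 BB 8F 86 at offsets 21–24.
Offset 22 falls in char 7's range; it's byte 2 of F2 BB 8F 86 = 0xBB.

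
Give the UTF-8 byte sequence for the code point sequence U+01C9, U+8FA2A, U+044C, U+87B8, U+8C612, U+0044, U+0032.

C7 89 F2 8F A8 AA D1 8C E8 9E B8 F2 8C 98 92 44 32

U+01C9: 2-byte form → C7 89.
U+8FA2A: 4-byte form → F2 8F A8 AA.
U+044C: 2-byte form → D1 8C.
U+87B8: 3-byte form → E8 9E B8.
U+8C612: 4-byte form → F2 8C 98 92.
U+0044: 1-byte form → 44.
U+0032: 1-byte form → 32.
Concatenated (17 bytes): C7 89 F2 8F A8 AA D1 8C E8 9E B8 F2 8C 98 92 44 32.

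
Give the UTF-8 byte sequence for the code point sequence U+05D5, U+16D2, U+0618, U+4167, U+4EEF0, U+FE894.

D7 95 E1 9B 92 D8 98 E4 85 A7 F1 8E BB B0 F3 BE A2 94

U+05D5: 2-byte form → D7 95.
U+16D2: 3-byte form → E1 9B 92.
U+0618: 2-byte form → D8 98.
U+4167: 3-byte form → E4 85 A7.
U+4EEF0: 4-byte form → F1 8E BB B0.
U+FE894: 4-byte form → F3 BE A2 94.
Concatenated (18 bytes): D7 95 E1 9B 92 D8 98 E4 85 A7 F1 8E BB B0 F3 BE A2 94.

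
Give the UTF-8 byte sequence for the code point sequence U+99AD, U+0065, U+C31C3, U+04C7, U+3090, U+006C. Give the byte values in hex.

E9 A6 AD 65 F3 83 87 83 D3 87 E3 82 90 6C

U+99AD: 3-byte form → E9 A6 AD.
U+0065: 1-byte form → 65.
U+C31C3: 4-byte form → F3 83 87 83.
U+04C7: 2-byte form → D3 87.
U+3090: 3-byte form → E3 82 90.
U+006C: 1-byte form → 6C.
Concatenated (14 bytes): E9 A6 AD 65 F3 83 87 83 D3 87 E3 82 90 6C.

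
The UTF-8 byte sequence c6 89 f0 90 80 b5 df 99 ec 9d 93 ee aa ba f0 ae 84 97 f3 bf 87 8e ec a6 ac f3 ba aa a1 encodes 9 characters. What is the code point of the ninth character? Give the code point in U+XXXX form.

U+FAAA1

Offset 0: leading byte 0xC6 = 11000110 → 2-byte char #1 = C6 89.
Offset 2: leading byte 0xF0 = 11110000 → 4-byte char #2 = F0 90 80 B5.
Offset 6: leading byte 0xDF = 11011111 → 2-byte char #3 = DF 99.
Offset 8: leading byte 0xEC = 11101100 → 3-byte char #4 = EC 9D 93.
Offset 11: leading byte 0xEE = 11101110 → 3-byte char #5 = EE AA BA.
Offset 14: leading byte 0xF0 = 11110000 → 4-byte char #6 = F0 AE 84 97.
Offset 18: leading byte 0xF3 = 11110011 → 4-byte char #7 = F3 BF 87 8E.
Offset 22: leading byte 0xEC = 11101100 → 3-byte char #8 = EC A6 AC.
Offset 25: leading byte 0xF3 = 11110011 → 4-byte char #9 = F3 BA AA A1.
Leading byte 0xF3 = 11110011 matches 11110xxx → 4-byte sequence.
Byte 1: 0xF3 = 11110011, payload 011 (3 bits).
Byte 2: 0xBA = 10111010 (10xxxxxx ✓), payload 111010.
Byte 3: 0xAA = 10101010 (10xxxxxx ✓), payload 101010.
Byte 4: 0xA1 = 10100001 (10xxxxxx ✓), payload 100001.
Concatenate: 011111010101010100001 = 0xFAAA1 (21 bits → U+FAAA1).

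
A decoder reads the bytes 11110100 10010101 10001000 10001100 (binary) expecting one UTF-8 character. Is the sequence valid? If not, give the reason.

invalid (encodes a value above U+10FFFF)

Leading byte 0xF4 = 11110100 → 4-byte form.
Payload = 0x11520C, which exceeds U+10FFFF, the maximum Unicode code point. (Leading bytes F5–FF, or F4 followed by ≥ 0x90, are invalid.)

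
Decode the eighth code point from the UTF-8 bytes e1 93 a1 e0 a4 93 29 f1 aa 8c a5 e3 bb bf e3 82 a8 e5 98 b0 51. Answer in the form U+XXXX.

U+0051

Offset 0: leading byte 0xE1 = 11100001 → 3-byte char #1 = E1 93 A1.
Offset 3: leading byte 0xE0 = 11100000 → 3-byte char #2 = E0 A4 93.
Offset 6: leading byte 0x29 = 00101001 → 1-byte char #3 = 29.
Offset 7: leading byte 0xF1 = 11110001 → 4-byte char #4 = F1 AA 8C A5.
Offset 11: leading byte 0xE3 = 11100011 → 3-byte char #5 = E3 BB BF.
Offset 14: leading byte 0xE3 = 11100011 → 3-byte char #6 = E3 82 A8.
Offset 17: leading byte 0xE5 = 11100101 → 3-byte char #7 = E5 98 B0.
Offset 20: leading byte 0x51 = 01010001 → 1-byte char #8 = 51.
Leading byte 0x51 = 01010001 matches 0xxxxxxx → 1-byte sequence.
Byte 1: 0x51 = 01010001, payload 1010001 (7 bits).
Concatenate: 1010001 = 0x51 (7 bits → U+0051).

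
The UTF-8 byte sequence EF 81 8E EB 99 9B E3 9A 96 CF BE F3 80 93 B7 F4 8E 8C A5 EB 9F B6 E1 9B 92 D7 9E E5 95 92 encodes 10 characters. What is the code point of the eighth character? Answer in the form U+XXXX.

U+16D2

Offset 0: leading byte 0xEF = 11101111 → 3-byte char #1 = EF 81 8E.
Offset 3: leading byte 0xEB = 11101011 → 3-byte char #2 = EB 99 9B.
Offset 6: leading byte 0xE3 = 11100011 → 3-byte char #3 = E3 9A 96.
Offset 9: leading byte 0xCF = 11001111 → 2-byte char #4 = CF BE.
Offset 11: leading byte 0xF3 = 11110011 → 4-byte char #5 = F3 80 93 B7.
Offset 15: leading byte 0xF4 = 11110100 → 4-byte char #6 = F4 8E 8C A5.
Offset 19: leading byte 0xEB = 11101011 → 3-byte char #7 = EB 9F B6.
Offset 22: leading byte 0xE1 = 11100001 → 3-byte char #8 = E1 9B 92.
Leading byte 0xE1 = 11100001 matches 1110xxxx → 3-byte sequence.
Byte 1: 0xE1 = 11100001, payload 0001 (4 bits).
Byte 2: 0x9B = 10011011 (10xxxxxx ✓), payload 011011.
Byte 3: 0x92 = 10010010 (10xxxxxx ✓), payload 010010.
Concatenate: 0001011011010010 = 0x16D2 (16 bits → U+16D2).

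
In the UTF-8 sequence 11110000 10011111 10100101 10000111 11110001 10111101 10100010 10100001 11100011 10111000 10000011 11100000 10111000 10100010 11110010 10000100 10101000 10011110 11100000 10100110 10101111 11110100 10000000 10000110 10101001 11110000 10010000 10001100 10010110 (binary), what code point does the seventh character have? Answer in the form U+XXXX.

Offset 0: leading byte 0xF0 = 11110000 → 4-byte char #1 = F0 9F A5 87.
Offset 4: leading byte 0xF1 = 11110001 → 4-byte char #2 = F1 BD A2 A1.
Offset 8: leading byte 0xE3 = 11100011 → 3-byte char #3 = E3 B8 83.
Offset 11: leading byte 0xE0 = 11100000 → 3-byte char #4 = E0 B8 A2.
Offset 14: leading byte 0xF2 = 11110010 → 4-byte char #5 = F2 84 A8 9E.
Offset 18: leading byte 0xE0 = 11100000 → 3-byte char #6 = E0 A6 AF.
Offset 21: leading byte 0xF4 = 11110100 → 4-byte char #7 = F4 80 86 A9.
Leading byte 0xF4 = 11110100 matches 11110xxx → 4-byte sequence.
Byte 1: 0xF4 = 11110100, payload 100 (3 bits).
Byte 2: 0x80 = 10000000 (10xxxxxx ✓), payload 000000.
Byte 3: 0x86 = 10000110 (10xxxxxx ✓), payload 000110.
Byte 4: 0xA9 = 10101001 (10xxxxxx ✓), payload 101001.
Concatenate: 100000000000110101001 = 0x1001A9 (21 bits → U+1001A9).

U+1001A9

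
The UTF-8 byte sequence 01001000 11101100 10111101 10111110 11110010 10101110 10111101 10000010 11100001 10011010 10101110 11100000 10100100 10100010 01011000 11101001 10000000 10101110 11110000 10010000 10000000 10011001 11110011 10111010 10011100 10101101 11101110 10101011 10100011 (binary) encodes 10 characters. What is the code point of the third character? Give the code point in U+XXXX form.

Offset 0: leading byte 0x48 = 01001000 → 1-byte char #1 = 48.
Offset 1: leading byte 0xEC = 11101100 → 3-byte char #2 = EC BD BE.
Offset 4: leading byte 0xF2 = 11110010 → 4-byte char #3 = F2 AE BD 82.
Leading byte 0xF2 = 11110010 matches 11110xxx → 4-byte sequence.
Byte 1: 0xF2 = 11110010, payload 010 (3 bits).
Byte 2: 0xAE = 10101110 (10xxxxxx ✓), payload 101110.
Byte 3: 0xBD = 10111101 (10xxxxxx ✓), payload 111101.
Byte 4: 0x82 = 10000010 (10xxxxxx ✓), payload 000010.
Concatenate: 010101110111101000010 = 0xAEF42 (21 bits → U+AEF42).

U+AEF42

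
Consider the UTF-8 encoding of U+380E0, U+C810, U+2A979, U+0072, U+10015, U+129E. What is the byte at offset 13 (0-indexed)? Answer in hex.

U+380E0 → 4-byte form F0 B8 83 A0 at offsets 0–3.
U+C810 → 3-byte form EC A0 90 at offsets 4–6.
U+2A979 → 4-byte form F0 AA A5 B9 at offsets 7–10.
U+0072 → 1-byte form 72 at offsets 11–11.
U+10015 → 4-byte form F0 90 80 95 at offsets 12–15.
Offset 13 falls in char 5's range; it's byte 2 of F0 90 80 95 = 0x90.

0x90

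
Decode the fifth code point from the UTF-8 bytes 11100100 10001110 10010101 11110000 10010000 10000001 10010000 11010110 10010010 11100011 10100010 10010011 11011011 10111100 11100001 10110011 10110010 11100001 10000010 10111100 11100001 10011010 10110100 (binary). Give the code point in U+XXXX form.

Offset 0: leading byte 0xE4 = 11100100 → 3-byte char #1 = E4 8E 95.
Offset 3: leading byte 0xF0 = 11110000 → 4-byte char #2 = F0 90 81 90.
Offset 7: leading byte 0xD6 = 11010110 → 2-byte char #3 = D6 92.
Offset 9: leading byte 0xE3 = 11100011 → 3-byte char #4 = E3 A2 93.
Offset 12: leading byte 0xDB = 11011011 → 2-byte char #5 = DB BC.
Leading byte 0xDB = 11011011 matches 110xxxxx → 2-byte sequence.
Byte 1: 0xDB = 11011011, payload 11011 (5 bits).
Byte 2: 0xBC = 10111100 (10xxxxxx ✓), payload 111100.
Concatenate: 11011111100 = 0x6FC (11 bits → U+06FC).

U+06FC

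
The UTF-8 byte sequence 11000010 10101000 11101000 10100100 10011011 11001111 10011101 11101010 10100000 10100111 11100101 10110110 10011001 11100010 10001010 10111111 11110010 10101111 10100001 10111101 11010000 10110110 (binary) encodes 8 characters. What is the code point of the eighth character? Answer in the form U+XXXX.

U+0436

Offset 0: leading byte 0xC2 = 11000010 → 2-byte char #1 = C2 A8.
Offset 2: leading byte 0xE8 = 11101000 → 3-byte char #2 = E8 A4 9B.
Offset 5: leading byte 0xCF = 11001111 → 2-byte char #3 = CF 9D.
Offset 7: leading byte 0xEA = 11101010 → 3-byte char #4 = EA A0 A7.
Offset 10: leading byte 0xE5 = 11100101 → 3-byte char #5 = E5 B6 99.
Offset 13: leading byte 0xE2 = 11100010 → 3-byte char #6 = E2 8A BF.
Offset 16: leading byte 0xF2 = 11110010 → 4-byte char #7 = F2 AF A1 BD.
Offset 20: leading byte 0xD0 = 11010000 → 2-byte char #8 = D0 B6.
Leading byte 0xD0 = 11010000 matches 110xxxxx → 2-byte sequence.
Byte 1: 0xD0 = 11010000, payload 10000 (5 bits).
Byte 2: 0xB6 = 10110110 (10xxxxxx ✓), payload 110110.
Concatenate: 10000110110 = 0x436 (11 bits → U+0436).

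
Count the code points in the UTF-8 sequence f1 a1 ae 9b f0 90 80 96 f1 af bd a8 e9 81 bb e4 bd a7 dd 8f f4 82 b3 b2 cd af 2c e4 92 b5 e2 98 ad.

11

Byte at offset 0: 0xF1 = 11110001 → 4-byte char (#1). Advance 4.
Byte at offset 4: 0xF0 = 11110000 → 4-byte char (#2). Advance 4.
Byte at offset 8: 0xF1 = 11110001 → 4-byte char (#3). Advance 4.
Byte at offset 12: 0xE9 = 11101001 → 3-byte char (#4). Advance 3.
Byte at offset 15: 0xE4 = 11100100 → 3-byte char (#5). Advance 3.
Byte at offset 18: 0xDD = 11011101 → 2-byte char (#6). Advance 2.
Byte at offset 20: 0xF4 = 11110100 → 4-byte char (#7). Advance 4.
Byte at offset 24: 0xCD = 11001101 → 2-byte char (#8). Advance 2.
Byte at offset 26: 0x2C = 00101100 → 1-byte char (#9). Advance 1.
Byte at offset 27: 0xE4 = 11100100 → 3-byte char (#10). Advance 3.
Byte at offset 30: 0xE2 = 11100010 → 3-byte char (#11). Advance 3.
Reached end at offset 33 after 11 code points.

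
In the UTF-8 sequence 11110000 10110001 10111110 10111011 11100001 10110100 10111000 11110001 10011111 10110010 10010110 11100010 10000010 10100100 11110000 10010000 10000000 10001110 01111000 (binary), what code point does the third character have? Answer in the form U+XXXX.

U+5FC96

Offset 0: leading byte 0xF0 = 11110000 → 4-byte char #1 = F0 B1 BE BB.
Offset 4: leading byte 0xE1 = 11100001 → 3-byte char #2 = E1 B4 B8.
Offset 7: leading byte 0xF1 = 11110001 → 4-byte char #3 = F1 9F B2 96.
Leading byte 0xF1 = 11110001 matches 11110xxx → 4-byte sequence.
Byte 1: 0xF1 = 11110001, payload 001 (3 bits).
Byte 2: 0x9F = 10011111 (10xxxxxx ✓), payload 011111.
Byte 3: 0xB2 = 10110010 (10xxxxxx ✓), payload 110010.
Byte 4: 0x96 = 10010110 (10xxxxxx ✓), payload 010110.
Concatenate: 001011111110010010110 = 0x5FC96 (21 bits → U+5FC96).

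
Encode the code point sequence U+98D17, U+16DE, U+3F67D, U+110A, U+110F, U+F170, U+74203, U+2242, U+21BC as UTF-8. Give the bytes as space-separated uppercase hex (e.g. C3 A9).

U+98D17: 4-byte form → F2 98 B4 97.
U+16DE: 3-byte form → E1 9B 9E.
U+3F67D: 4-byte form → F0 BF 99 BD.
U+110A: 3-byte form → E1 84 8A.
U+110F: 3-byte form → E1 84 8F.
U+F170: 3-byte form → EF 85 B0.
U+74203: 4-byte form → F1 B4 88 83.
U+2242: 3-byte form → E2 89 82.
U+21BC: 3-byte form → E2 86 BC.
Concatenated (30 bytes): F2 98 B4 97 E1 9B 9E F0 BF 99 BD E1 84 8A E1 84 8F EF 85 B0 F1 B4 88 83 E2 89 82 E2 86 BC.

F2 98 B4 97 E1 9B 9E F0 BF 99 BD E1 84 8A E1 84 8F EF 85 B0 F1 B4 88 83 E2 89 82 E2 86 BC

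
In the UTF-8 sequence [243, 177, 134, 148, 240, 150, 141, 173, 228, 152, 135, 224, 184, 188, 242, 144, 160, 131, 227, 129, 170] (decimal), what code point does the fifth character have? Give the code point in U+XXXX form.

Offset 0: leading byte 0xF3 = 11110011 → 4-byte char #1 = F3 B1 86 94.
Offset 4: leading byte 0xF0 = 11110000 → 4-byte char #2 = F0 96 8D AD.
Offset 8: leading byte 0xE4 = 11100100 → 3-byte char #3 = E4 98 87.
Offset 11: leading byte 0xE0 = 11100000 → 3-byte char #4 = E0 B8 BC.
Offset 14: leading byte 0xF2 = 11110010 → 4-byte char #5 = F2 90 A0 83.
Leading byte 0xF2 = 11110010 matches 11110xxx → 4-byte sequence.
Byte 1: 0xF2 = 11110010, payload 010 (3 bits).
Byte 2: 0x90 = 10010000 (10xxxxxx ✓), payload 010000.
Byte 3: 0xA0 = 10100000 (10xxxxxx ✓), payload 100000.
Byte 4: 0x83 = 10000011 (10xxxxxx ✓), payload 000011.
Concatenate: 010010000100000000011 = 0x90803 (21 bits → U+90803).

U+90803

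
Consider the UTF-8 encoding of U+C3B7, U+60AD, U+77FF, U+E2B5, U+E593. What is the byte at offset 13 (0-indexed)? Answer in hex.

0x96

U+C3B7 → 3-byte form EC 8E B7 at offsets 0–2.
U+60AD → 3-byte form E6 82 AD at offsets 3–5.
U+77FF → 3-byte form E7 9F BF at offsets 6–8.
U+E2B5 → 3-byte form EE 8A B5 at offsets 9–11.
U+E593 → 3-byte form EE 96 93 at offsets 12–14.
Offset 13 falls in char 5's range; it's byte 2 of EE 96 93 = 0x96.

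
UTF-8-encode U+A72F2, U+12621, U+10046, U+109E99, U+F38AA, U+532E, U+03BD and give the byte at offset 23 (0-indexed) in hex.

0xCE

U+A72F2 → 4-byte form F2 A7 8B B2 at offsets 0–3.
U+12621 → 4-byte form F0 92 98 A1 at offsets 4–7.
U+10046 → 4-byte form F0 90 81 86 at offsets 8–11.
U+109E99 → 4-byte form F4 89 BA 99 at offsets 12–15.
U+F38AA → 4-byte form F3 B3 A2 AA at offsets 16–19.
U+532E → 3-byte form E5 8C AE at offsets 20–22.
U+03BD → 2-byte form CE BD at offsets 23–24.
Offset 23 falls in char 7's range; it's byte 1 of CE BD = 0xCE.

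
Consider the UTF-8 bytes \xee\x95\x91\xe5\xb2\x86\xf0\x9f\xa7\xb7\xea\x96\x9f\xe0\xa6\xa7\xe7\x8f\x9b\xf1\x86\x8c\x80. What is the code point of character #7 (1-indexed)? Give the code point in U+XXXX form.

U+46300

Offset 0: leading byte 0xEE = 11101110 → 3-byte char #1 = EE 95 91.
Offset 3: leading byte 0xE5 = 11100101 → 3-byte char #2 = E5 B2 86.
Offset 6: leading byte 0xF0 = 11110000 → 4-byte char #3 = F0 9F A7 B7.
Offset 10: leading byte 0xEA = 11101010 → 3-byte char #4 = EA 96 9F.
Offset 13: leading byte 0xE0 = 11100000 → 3-byte char #5 = E0 A6 A7.
Offset 16: leading byte 0xE7 = 11100111 → 3-byte char #6 = E7 8F 9B.
Offset 19: leading byte 0xF1 = 11110001 → 4-byte char #7 = F1 86 8C 80.
Leading byte 0xF1 = 11110001 matches 11110xxx → 4-byte sequence.
Byte 1: 0xF1 = 11110001, payload 001 (3 bits).
Byte 2: 0x86 = 10000110 (10xxxxxx ✓), payload 000110.
Byte 3: 0x8C = 10001100 (10xxxxxx ✓), payload 001100.
Byte 4: 0x80 = 10000000 (10xxxxxx ✓), payload 000000.
Concatenate: 001000110001100000000 = 0x46300 (21 bits → U+46300).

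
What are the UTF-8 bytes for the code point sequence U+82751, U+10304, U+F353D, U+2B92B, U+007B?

F2 82 9D 91 F0 90 8C 84 F3 B3 94 BD F0 AB A4 AB 7B

U+82751: 4-byte form → F2 82 9D 91.
U+10304: 4-byte form → F0 90 8C 84.
U+F353D: 4-byte form → F3 B3 94 BD.
U+2B92B: 4-byte form → F0 AB A4 AB.
U+007B: 1-byte form → 7B.
Concatenated (17 bytes): F2 82 9D 91 F0 90 8C 84 F3 B3 94 BD F0 AB A4 AB 7B.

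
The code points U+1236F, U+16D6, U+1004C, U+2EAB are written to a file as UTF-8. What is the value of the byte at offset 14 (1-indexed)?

0xAB

1-indexed offset 14 is 0-indexed offset 13.
U+1236F → 4-byte form F0 92 8D AF at offsets 0–3.
U+16D6 → 3-byte form E1 9B 96 at offsets 4–6.
U+1004C → 4-byte form F0 90 81 8C at offsets 7–10.
U+2EAB → 3-byte form E2 BA AB at offsets 11–13.
Offset 13 falls in char 4's range; it's byte 3 of E2 BA AB = 0xAB.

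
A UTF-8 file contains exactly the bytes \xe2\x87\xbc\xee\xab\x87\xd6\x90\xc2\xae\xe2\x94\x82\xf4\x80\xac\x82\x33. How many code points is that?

Byte at offset 0: 0xE2 = 11100010 → 3-byte char (#1). Advance 3.
Byte at offset 3: 0xEE = 11101110 → 3-byte char (#2). Advance 3.
Byte at offset 6: 0xD6 = 11010110 → 2-byte char (#3). Advance 2.
Byte at offset 8: 0xC2 = 11000010 → 2-byte char (#4). Advance 2.
Byte at offset 10: 0xE2 = 11100010 → 3-byte char (#5). Advance 3.
Byte at offset 13: 0xF4 = 11110100 → 4-byte char (#6). Advance 4.
Byte at offset 17: 0x33 = 00110011 → 1-byte char (#7). Advance 1.
Reached end at offset 18 after 7 code points.

7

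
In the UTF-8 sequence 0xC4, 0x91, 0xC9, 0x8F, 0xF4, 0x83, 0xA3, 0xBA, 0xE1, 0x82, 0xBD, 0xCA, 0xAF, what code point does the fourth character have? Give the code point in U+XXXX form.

U+10BD

Offset 0: leading byte 0xC4 = 11000100 → 2-byte char #1 = C4 91.
Offset 2: leading byte 0xC9 = 11001001 → 2-byte char #2 = C9 8F.
Offset 4: leading byte 0xF4 = 11110100 → 4-byte char #3 = F4 83 A3 BA.
Offset 8: leading byte 0xE1 = 11100001 → 3-byte char #4 = E1 82 BD.
Leading byte 0xE1 = 11100001 matches 1110xxxx → 3-byte sequence.
Byte 1: 0xE1 = 11100001, payload 0001 (4 bits).
Byte 2: 0x82 = 10000010 (10xxxxxx ✓), payload 000010.
Byte 3: 0xBD = 10111101 (10xxxxxx ✓), payload 111101.
Concatenate: 0001000010111101 = 0x10BD (16 bits → U+10BD).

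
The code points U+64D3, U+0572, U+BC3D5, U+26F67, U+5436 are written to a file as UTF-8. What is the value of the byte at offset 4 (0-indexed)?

U+64D3 → 3-byte form E6 93 93 at offsets 0–2.
U+0572 → 2-byte form D5 B2 at offsets 3–4.
Offset 4 falls in char 2's range; it's byte 2 of D5 B2 = 0xB2.

0xB2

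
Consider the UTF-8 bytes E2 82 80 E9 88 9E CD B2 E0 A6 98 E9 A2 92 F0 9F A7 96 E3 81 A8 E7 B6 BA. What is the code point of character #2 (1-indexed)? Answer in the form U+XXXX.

Offset 0: leading byte 0xE2 = 11100010 → 3-byte char #1 = E2 82 80.
Offset 3: leading byte 0xE9 = 11101001 → 3-byte char #2 = E9 88 9E.
Leading byte 0xE9 = 11101001 matches 1110xxxx → 3-byte sequence.
Byte 1: 0xE9 = 11101001, payload 1001 (4 bits).
Byte 2: 0x88 = 10001000 (10xxxxxx ✓), payload 001000.
Byte 3: 0x9E = 10011110 (10xxxxxx ✓), payload 011110.
Concatenate: 1001001000011110 = 0x921E (16 bits → U+921E).

U+921E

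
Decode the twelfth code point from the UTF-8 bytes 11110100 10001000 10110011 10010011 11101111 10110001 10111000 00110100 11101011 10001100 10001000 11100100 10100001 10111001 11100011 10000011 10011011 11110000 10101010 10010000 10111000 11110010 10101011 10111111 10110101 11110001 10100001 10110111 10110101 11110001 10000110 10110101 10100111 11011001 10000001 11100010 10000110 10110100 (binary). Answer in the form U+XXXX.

Offset 0: leading byte 0xF4 = 11110100 → 4-byte char #1 = F4 88 B3 93.
Offset 4: leading byte 0xEF = 11101111 → 3-byte char #2 = EF B1 B8.
Offset 7: leading byte 0x34 = 00110100 → 1-byte char #3 = 34.
Offset 8: leading byte 0xEB = 11101011 → 3-byte char #4 = EB 8C 88.
Offset 11: leading byte 0xE4 = 11100100 → 3-byte char #5 = E4 A1 B9.
Offset 14: leading byte 0xE3 = 11100011 → 3-byte char #6 = E3 83 9B.
Offset 17: leading byte 0xF0 = 11110000 → 4-byte char #7 = F0 AA 90 B8.
Offset 21: leading byte 0xF2 = 11110010 → 4-byte char #8 = F2 AB BF B5.
Offset 25: leading byte 0xF1 = 11110001 → 4-byte char #9 = F1 A1 B7 B5.
Offset 29: leading byte 0xF1 = 11110001 → 4-byte char #10 = F1 86 B5 A7.
Offset 33: leading byte 0xD9 = 11011001 → 2-byte char #11 = D9 81.
Offset 35: leading byte 0xE2 = 11100010 → 3-byte char #12 = E2 86 B4.
Leading byte 0xE2 = 11100010 matches 1110xxxx → 3-byte sequence.
Byte 1: 0xE2 = 11100010, payload 0010 (4 bits).
Byte 2: 0x86 = 10000110 (10xxxxxx ✓), payload 000110.
Byte 3: 0xB4 = 10110100 (10xxxxxx ✓), payload 110100.
Concatenate: 0010000110110100 = 0x21B4 (16 bits → U+21B4).

U+21B4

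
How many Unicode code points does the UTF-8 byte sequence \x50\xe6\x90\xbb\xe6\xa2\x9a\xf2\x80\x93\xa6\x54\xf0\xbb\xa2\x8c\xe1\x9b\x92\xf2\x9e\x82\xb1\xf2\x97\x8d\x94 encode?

9

Byte at offset 0: 0x50 = 01010000 → 1-byte char (#1). Advance 1.
Byte at offset 1: 0xE6 = 11100110 → 3-byte char (#2). Advance 3.
Byte at offset 4: 0xE6 = 11100110 → 3-byte char (#3). Advance 3.
Byte at offset 7: 0xF2 = 11110010 → 4-byte char (#4). Advance 4.
Byte at offset 11: 0x54 = 01010100 → 1-byte char (#5). Advance 1.
Byte at offset 12: 0xF0 = 11110000 → 4-byte char (#6). Advance 4.
Byte at offset 16: 0xE1 = 11100001 → 3-byte char (#7). Advance 3.
Byte at offset 19: 0xF2 = 11110010 → 4-byte char (#8). Advance 4.
Byte at offset 23: 0xF2 = 11110010 → 4-byte char (#9). Advance 4.
Reached end at offset 27 after 9 code points.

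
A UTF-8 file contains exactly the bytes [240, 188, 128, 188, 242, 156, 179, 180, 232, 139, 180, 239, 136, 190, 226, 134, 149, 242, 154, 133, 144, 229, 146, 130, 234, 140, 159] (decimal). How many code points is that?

Byte at offset 0: 0xF0 = 11110000 → 4-byte char (#1). Advance 4.
Byte at offset 4: 0xF2 = 11110010 → 4-byte char (#2). Advance 4.
Byte at offset 8: 0xE8 = 11101000 → 3-byte char (#3). Advance 3.
Byte at offset 11: 0xEF = 11101111 → 3-byte char (#4). Advance 3.
Byte at offset 14: 0xE2 = 11100010 → 3-byte char (#5). Advance 3.
Byte at offset 17: 0xF2 = 11110010 → 4-byte char (#6). Advance 4.
Byte at offset 21: 0xE5 = 11100101 → 3-byte char (#7). Advance 3.
Byte at offset 24: 0xEA = 11101010 → 3-byte char (#8). Advance 3.
Reached end at offset 27 after 8 code points.

8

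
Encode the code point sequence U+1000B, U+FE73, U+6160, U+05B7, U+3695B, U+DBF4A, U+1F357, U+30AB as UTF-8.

U+1000B: 4-byte form → F0 90 80 8B.
U+FE73: 3-byte form → EF B9 B3.
U+6160: 3-byte form → E6 85 A0.
U+05B7: 2-byte form → D6 B7.
U+3695B: 4-byte form → F0 B6 A5 9B.
U+DBF4A: 4-byte form → F3 9B BD 8A.
U+1F357: 4-byte form → F0 9F 8D 97.
U+30AB: 3-byte form → E3 82 AB.
Concatenated (27 bytes): F0 90 80 8B EF B9 B3 E6 85 A0 D6 B7 F0 B6 A5 9B F3 9B BD 8A F0 9F 8D 97 E3 82 AB.

F0 90 80 8B EF B9 B3 E6 85 A0 D6 B7 F0 B6 A5 9B F3 9B BD 8A F0 9F 8D 97 E3 82 AB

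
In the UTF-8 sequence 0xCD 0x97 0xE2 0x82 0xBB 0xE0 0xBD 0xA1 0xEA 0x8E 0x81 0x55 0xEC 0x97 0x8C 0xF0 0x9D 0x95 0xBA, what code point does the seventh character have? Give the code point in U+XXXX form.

U+1D57A

Offset 0: leading byte 0xCD = 11001101 → 2-byte char #1 = CD 97.
Offset 2: leading byte 0xE2 = 11100010 → 3-byte char #2 = E2 82 BB.
Offset 5: leading byte 0xE0 = 11100000 → 3-byte char #3 = E0 BD A1.
Offset 8: leading byte 0xEA = 11101010 → 3-byte char #4 = EA 8E 81.
Offset 11: leading byte 0x55 = 01010101 → 1-byte char #5 = 55.
Offset 12: leading byte 0xEC = 11101100 → 3-byte char #6 = EC 97 8C.
Offset 15: leading byte 0xF0 = 11110000 → 4-byte char #7 = F0 9D 95 BA.
Leading byte 0xF0 = 11110000 matches 11110xxx → 4-byte sequence.
Byte 1: 0xF0 = 11110000, payload 000 (3 bits).
Byte 2: 0x9D = 10011101 (10xxxxxx ✓), payload 011101.
Byte 3: 0x95 = 10010101 (10xxxxxx ✓), payload 010101.
Byte 4: 0xBA = 10111010 (10xxxxxx ✓), payload 111010.
Concatenate: 000011101010101111010 = 0x1D57A (21 bits → U+1D57A).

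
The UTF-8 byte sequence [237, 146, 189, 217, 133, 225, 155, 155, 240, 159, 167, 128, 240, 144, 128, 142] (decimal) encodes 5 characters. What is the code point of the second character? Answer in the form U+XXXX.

Offset 0: leading byte 0xED = 11101101 → 3-byte char #1 = ED 92 BD.
Offset 3: leading byte 0xD9 = 11011001 → 2-byte char #2 = D9 85.
Leading byte 0xD9 = 11011001 matches 110xxxxx → 2-byte sequence.
Byte 1: 0xD9 = 11011001, payload 11001 (5 bits).
Byte 2: 0x85 = 10000101 (10xxxxxx ✓), payload 000101.
Concatenate: 11001000101 = 0x645 (11 bits → U+0645).

U+0645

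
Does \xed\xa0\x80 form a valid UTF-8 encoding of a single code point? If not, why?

invalid (encodes a surrogate (U+D800–U+DFFF))

Structurally a 3-byte sequence; payload = 0xD800.
But 0xD800 is in U+D800–U+DFFF, the surrogate range. Surrogates are not Unicode scalar values and are forbidden in UTF-8.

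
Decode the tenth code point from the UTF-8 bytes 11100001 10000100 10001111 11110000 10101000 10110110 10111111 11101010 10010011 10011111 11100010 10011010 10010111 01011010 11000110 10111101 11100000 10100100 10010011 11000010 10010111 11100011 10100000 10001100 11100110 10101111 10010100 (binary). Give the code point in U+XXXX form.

Offset 0: leading byte 0xE1 = 11100001 → 3-byte char #1 = E1 84 8F.
Offset 3: leading byte 0xF0 = 11110000 → 4-byte char #2 = F0 A8 B6 BF.
Offset 7: leading byte 0xEA = 11101010 → 3-byte char #3 = EA 93 9F.
Offset 10: leading byte 0xE2 = 11100010 → 3-byte char #4 = E2 9A 97.
Offset 13: leading byte 0x5A = 01011010 → 1-byte char #5 = 5A.
Offset 14: leading byte 0xC6 = 11000110 → 2-byte char #6 = C6 BD.
Offset 16: leading byte 0xE0 = 11100000 → 3-byte char #7 = E0 A4 93.
Offset 19: leading byte 0xC2 = 11000010 → 2-byte char #8 = C2 97.
Offset 21: leading byte 0xE3 = 11100011 → 3-byte char #9 = E3 A0 8C.
Offset 24: leading byte 0xE6 = 11100110 → 3-byte char #10 = E6 AF 94.
Leading byte 0xE6 = 11100110 matches 1110xxxx → 3-byte sequence.
Byte 1: 0xE6 = 11100110, payload 0110 (4 bits).
Byte 2: 0xAF = 10101111 (10xxxxxx ✓), payload 101111.
Byte 3: 0x94 = 10010100 (10xxxxxx ✓), payload 010100.
Concatenate: 0110101111010100 = 0x6BD4 (16 bits → U+6BD4).

U+6BD4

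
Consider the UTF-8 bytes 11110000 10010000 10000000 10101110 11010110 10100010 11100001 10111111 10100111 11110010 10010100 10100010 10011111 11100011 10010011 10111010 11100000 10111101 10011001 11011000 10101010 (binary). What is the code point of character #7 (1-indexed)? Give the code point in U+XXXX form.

Offset 0: leading byte 0xF0 = 11110000 → 4-byte char #1 = F0 90 80 AE.
Offset 4: leading byte 0xD6 = 11010110 → 2-byte char #2 = D6 A2.
Offset 6: leading byte 0xE1 = 11100001 → 3-byte char #3 = E1 BF A7.
Offset 9: leading byte 0xF2 = 11110010 → 4-byte char #4 = F2 94 A2 9F.
Offset 13: leading byte 0xE3 = 11100011 → 3-byte char #5 = E3 93 BA.
Offset 16: leading byte 0xE0 = 11100000 → 3-byte char #6 = E0 BD 99.
Offset 19: leading byte 0xD8 = 11011000 → 2-byte char #7 = D8 AA.
Leading byte 0xD8 = 11011000 matches 110xxxxx → 2-byte sequence.
Byte 1: 0xD8 = 11011000, payload 11000 (5 bits).
Byte 2: 0xAA = 10101010 (10xxxxxx ✓), payload 101010.
Concatenate: 11000101010 = 0x62A (11 bits → U+062A).

U+062A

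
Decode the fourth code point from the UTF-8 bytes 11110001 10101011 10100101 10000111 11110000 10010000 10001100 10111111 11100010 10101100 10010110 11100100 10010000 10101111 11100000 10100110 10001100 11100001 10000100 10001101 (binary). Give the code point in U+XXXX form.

Offset 0: leading byte 0xF1 = 11110001 → 4-byte char #1 = F1 AB A5 87.
Offset 4: leading byte 0xF0 = 11110000 → 4-byte char #2 = F0 90 8C BF.
Offset 8: leading byte 0xE2 = 11100010 → 3-byte char #3 = E2 AC 96.
Offset 11: leading byte 0xE4 = 11100100 → 3-byte char #4 = E4 90 AF.
Leading byte 0xE4 = 11100100 matches 1110xxxx → 3-byte sequence.
Byte 1: 0xE4 = 11100100, payload 0100 (4 bits).
Byte 2: 0x90 = 10010000 (10xxxxxx ✓), payload 010000.
Byte 3: 0xAF = 10101111 (10xxxxxx ✓), payload 101111.
Concatenate: 0100010000101111 = 0x442F (16 bits → U+442F).

U+442F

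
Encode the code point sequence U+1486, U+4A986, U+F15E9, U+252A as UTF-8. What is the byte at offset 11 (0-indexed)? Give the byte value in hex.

0xE2

U+1486 → 3-byte form E1 92 86 at offsets 0–2.
U+4A986 → 4-byte form F1 8A A6 86 at offsets 3–6.
U+F15E9 → 4-byte form F3 B1 97 A9 at offsets 7–10.
U+252A → 3-byte form E2 94 AA at offsets 11–13.
Offset 11 falls in char 4's range; it's byte 1 of E2 94 AA = 0xE2.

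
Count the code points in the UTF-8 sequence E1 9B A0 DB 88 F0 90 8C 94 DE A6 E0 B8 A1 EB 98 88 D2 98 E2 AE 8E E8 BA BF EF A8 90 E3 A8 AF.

11

Byte at offset 0: 0xE1 = 11100001 → 3-byte char (#1). Advance 3.
Byte at offset 3: 0xDB = 11011011 → 2-byte char (#2). Advance 2.
Byte at offset 5: 0xF0 = 11110000 → 4-byte char (#3). Advance 4.
Byte at offset 9: 0xDE = 11011110 → 2-byte char (#4). Advance 2.
Byte at offset 11: 0xE0 = 11100000 → 3-byte char (#5). Advance 3.
Byte at offset 14: 0xEB = 11101011 → 3-byte char (#6). Advance 3.
Byte at offset 17: 0xD2 = 11010010 → 2-byte char (#7). Advance 2.
Byte at offset 19: 0xE2 = 11100010 → 3-byte char (#8). Advance 3.
Byte at offset 22: 0xE8 = 11101000 → 3-byte char (#9). Advance 3.
Byte at offset 25: 0xEF = 11101111 → 3-byte char (#10). Advance 3.
Byte at offset 28: 0xE3 = 11100011 → 3-byte char (#11). Advance 3.
Reached end at offset 31 after 11 code points.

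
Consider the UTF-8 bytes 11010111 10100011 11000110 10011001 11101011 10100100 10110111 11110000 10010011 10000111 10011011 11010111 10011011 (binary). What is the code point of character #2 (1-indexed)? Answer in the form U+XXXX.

U+0199

Offset 0: leading byte 0xD7 = 11010111 → 2-byte char #1 = D7 A3.
Offset 2: leading byte 0xC6 = 11000110 → 2-byte char #2 = C6 99.
Leading byte 0xC6 = 11000110 matches 110xxxxx → 2-byte sequence.
Byte 1: 0xC6 = 11000110, payload 00110 (5 bits).
Byte 2: 0x99 = 10011001 (10xxxxxx ✓), payload 011001.
Concatenate: 00110011001 = 0x199 (11 bits → U+0199).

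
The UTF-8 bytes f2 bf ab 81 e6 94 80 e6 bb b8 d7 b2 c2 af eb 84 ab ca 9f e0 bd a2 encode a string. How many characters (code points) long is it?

Byte at offset 0: 0xF2 = 11110010 → 4-byte char (#1). Advance 4.
Byte at offset 4: 0xE6 = 11100110 → 3-byte char (#2). Advance 3.
Byte at offset 7: 0xE6 = 11100110 → 3-byte char (#3). Advance 3.
Byte at offset 10: 0xD7 = 11010111 → 2-byte char (#4). Advance 2.
Byte at offset 12: 0xC2 = 11000010 → 2-byte char (#5). Advance 2.
Byte at offset 14: 0xEB = 11101011 → 3-byte char (#6). Advance 3.
Byte at offset 17: 0xCA = 11001010 → 2-byte char (#7). Advance 2.
Byte at offset 19: 0xE0 = 11100000 → 3-byte char (#8). Advance 3.
Reached end at offset 22 after 8 code points.

8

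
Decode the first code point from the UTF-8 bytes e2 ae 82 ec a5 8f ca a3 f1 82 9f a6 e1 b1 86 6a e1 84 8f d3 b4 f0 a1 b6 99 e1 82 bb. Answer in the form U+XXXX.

Offset 0: leading byte 0xE2 = 11100010 → 3-byte char #1 = E2 AE 82.
Leading byte 0xE2 = 11100010 matches 1110xxxx → 3-byte sequence.
Byte 1: 0xE2 = 11100010, payload 0010 (4 bits).
Byte 2: 0xAE = 10101110 (10xxxxxx ✓), payload 101110.
Byte 3: 0x82 = 10000010 (10xxxxxx ✓), payload 000010.
Concatenate: 0010101110000010 = 0x2B82 (16 bits → U+2B82).

U+2B82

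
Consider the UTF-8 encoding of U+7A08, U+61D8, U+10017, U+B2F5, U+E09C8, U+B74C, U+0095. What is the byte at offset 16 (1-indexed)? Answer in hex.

1-indexed offset 16 is 0-indexed offset 15.
U+7A08 → 3-byte form E7 A8 88 at offsets 0–2.
U+61D8 → 3-byte form E6 87 98 at offsets 3–5.
U+10017 → 4-byte form F0 90 80 97 at offsets 6–9.
U+B2F5 → 3-byte form EB 8B B5 at offsets 10–12.
U+E09C8 → 4-byte form F3 A0 A7 88 at offsets 13–16.
Offset 15 falls in char 5's range; it's byte 3 of F3 A0 A7 88 = 0xA7.

0xA7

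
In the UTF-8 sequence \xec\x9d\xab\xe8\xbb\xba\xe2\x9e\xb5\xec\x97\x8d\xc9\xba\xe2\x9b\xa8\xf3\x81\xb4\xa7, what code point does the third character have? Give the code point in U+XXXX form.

Offset 0: leading byte 0xEC = 11101100 → 3-byte char #1 = EC 9D AB.
Offset 3: leading byte 0xE8 = 11101000 → 3-byte char #2 = E8 BB BA.
Offset 6: leading byte 0xE2 = 11100010 → 3-byte char #3 = E2 9E B5.
Leading byte 0xE2 = 11100010 matches 1110xxxx → 3-byte sequence.
Byte 1: 0xE2 = 11100010, payload 0010 (4 bits).
Byte 2: 0x9E = 10011110 (10xxxxxx ✓), payload 011110.
Byte 3: 0xB5 = 10110101 (10xxxxxx ✓), payload 110101.
Concatenate: 0010011110110101 = 0x27B5 (16 bits → U+27B5).

U+27B5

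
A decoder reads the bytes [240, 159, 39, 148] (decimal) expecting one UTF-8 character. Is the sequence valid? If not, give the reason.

invalid (non-continuation byte where continuation expected)

Leading byte 0xF0 = 11110000 → 4-byte form.
Byte 3 is 0x27 = 00100111, which is not 10xxxxxx — expected a continuation byte.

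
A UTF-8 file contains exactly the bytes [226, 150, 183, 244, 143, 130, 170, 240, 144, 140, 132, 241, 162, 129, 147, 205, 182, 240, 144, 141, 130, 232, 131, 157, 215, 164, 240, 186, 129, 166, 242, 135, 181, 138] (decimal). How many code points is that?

Byte at offset 0: 0xE2 = 11100010 → 3-byte char (#1). Advance 3.
Byte at offset 3: 0xF4 = 11110100 → 4-byte char (#2). Advance 4.
Byte at offset 7: 0xF0 = 11110000 → 4-byte char (#3). Advance 4.
Byte at offset 11: 0xF1 = 11110001 → 4-byte char (#4). Advance 4.
Byte at offset 15: 0xCD = 11001101 → 2-byte char (#5). Advance 2.
Byte at offset 17: 0xF0 = 11110000 → 4-byte char (#6). Advance 4.
Byte at offset 21: 0xE8 = 11101000 → 3-byte char (#7). Advance 3.
Byte at offset 24: 0xD7 = 11010111 → 2-byte char (#8). Advance 2.
Byte at offset 26: 0xF0 = 11110000 → 4-byte char (#9). Advance 4.
Byte at offset 30: 0xF2 = 11110010 → 4-byte char (#10). Advance 4.
Reached end at offset 34 after 10 code points.

10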